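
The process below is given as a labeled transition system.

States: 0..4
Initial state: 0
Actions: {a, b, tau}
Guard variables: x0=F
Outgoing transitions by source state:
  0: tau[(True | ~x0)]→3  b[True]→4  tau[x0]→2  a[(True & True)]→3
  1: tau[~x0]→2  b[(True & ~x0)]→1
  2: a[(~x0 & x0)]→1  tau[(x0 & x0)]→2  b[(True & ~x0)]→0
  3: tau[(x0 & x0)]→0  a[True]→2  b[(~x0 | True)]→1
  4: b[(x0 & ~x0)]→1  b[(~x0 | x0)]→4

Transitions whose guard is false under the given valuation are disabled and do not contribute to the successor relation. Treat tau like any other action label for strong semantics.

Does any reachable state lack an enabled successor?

Reachable = {0,1,2,3,4}
  0: a→3  b→4  tau→3  [deg 3]
  1: b→1  tau→2  [deg 2]
  2: b→0  [deg 1]
  3: a→2  b→1  [deg 2]
  4: b→4  [deg 1]

Answer: DEADLOCK-FREE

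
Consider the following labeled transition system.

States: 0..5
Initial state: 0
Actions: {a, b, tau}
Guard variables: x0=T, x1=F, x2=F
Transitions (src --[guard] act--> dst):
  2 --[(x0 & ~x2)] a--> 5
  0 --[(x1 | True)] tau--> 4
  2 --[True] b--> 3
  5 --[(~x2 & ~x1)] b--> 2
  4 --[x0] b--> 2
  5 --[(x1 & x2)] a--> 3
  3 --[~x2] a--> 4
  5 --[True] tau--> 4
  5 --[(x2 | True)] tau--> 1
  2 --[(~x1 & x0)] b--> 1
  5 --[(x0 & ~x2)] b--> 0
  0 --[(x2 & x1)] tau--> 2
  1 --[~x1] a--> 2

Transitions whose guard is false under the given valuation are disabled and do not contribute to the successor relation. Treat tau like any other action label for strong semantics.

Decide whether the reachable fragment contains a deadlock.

Answer: DEADLOCK-FREE

Working:
R = {0,1,2,3,4,5}
  0: tau→4  [deg 1]
  1: a→2  [deg 1]
  2: a→5  b→1  b→3  [deg 3]
  3: a→4  [deg 1]
  4: b→2  [deg 1]
  5: b→0  b→2  tau→1  tau→4  [deg 4]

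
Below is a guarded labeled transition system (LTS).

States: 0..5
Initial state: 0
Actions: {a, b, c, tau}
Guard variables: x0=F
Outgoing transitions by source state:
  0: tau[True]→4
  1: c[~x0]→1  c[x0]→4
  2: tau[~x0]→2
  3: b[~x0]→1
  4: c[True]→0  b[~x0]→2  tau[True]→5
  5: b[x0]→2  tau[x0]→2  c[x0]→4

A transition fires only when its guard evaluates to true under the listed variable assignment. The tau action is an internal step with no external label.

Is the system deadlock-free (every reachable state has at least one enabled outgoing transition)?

R = {0,2,4,5}
  0: tau→4  [deg 1]
  2: tau→2  [deg 1]
  4: b→2  c→0  tau→5  [deg 3]
  5: ∅  [no exit]
Path to 5: tau·tau

Answer: DEADLOCK at state 5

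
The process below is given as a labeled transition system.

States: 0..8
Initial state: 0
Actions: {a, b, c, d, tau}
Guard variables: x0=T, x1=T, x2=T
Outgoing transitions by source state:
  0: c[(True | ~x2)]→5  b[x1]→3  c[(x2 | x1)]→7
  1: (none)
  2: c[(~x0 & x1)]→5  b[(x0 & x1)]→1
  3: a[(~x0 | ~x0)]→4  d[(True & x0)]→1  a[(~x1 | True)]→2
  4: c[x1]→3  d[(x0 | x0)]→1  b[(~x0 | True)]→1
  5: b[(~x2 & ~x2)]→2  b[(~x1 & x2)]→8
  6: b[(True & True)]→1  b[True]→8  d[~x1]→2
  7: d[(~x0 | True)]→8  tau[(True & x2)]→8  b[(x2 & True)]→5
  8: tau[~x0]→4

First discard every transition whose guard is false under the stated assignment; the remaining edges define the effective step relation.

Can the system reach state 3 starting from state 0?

14 transition(s) survive guard evaluation.
L0 = {0}
L1 = {3,5,7}  now seen {0,3,5,7}
L2 = {1,2,8}  now seen {0,1,2,3,5,7,8}
Reachable = {0,1,2,3,5,7,8}
Path to 3: b

Answer: REACHABLE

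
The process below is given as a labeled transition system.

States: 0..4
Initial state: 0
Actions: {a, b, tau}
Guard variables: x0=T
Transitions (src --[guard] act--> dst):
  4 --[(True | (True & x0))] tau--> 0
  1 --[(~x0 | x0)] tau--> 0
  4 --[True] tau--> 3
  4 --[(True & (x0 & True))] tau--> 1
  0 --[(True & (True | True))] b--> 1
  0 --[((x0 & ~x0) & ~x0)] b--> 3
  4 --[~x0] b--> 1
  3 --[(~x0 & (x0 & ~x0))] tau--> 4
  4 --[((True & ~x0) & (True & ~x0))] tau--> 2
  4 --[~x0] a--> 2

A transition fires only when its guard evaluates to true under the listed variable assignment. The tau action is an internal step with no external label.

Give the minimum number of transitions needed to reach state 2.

BFS to 2:
  depth 0: {0}
  depth 1: {1}
2 never appears.

Answer: UNREACHABLE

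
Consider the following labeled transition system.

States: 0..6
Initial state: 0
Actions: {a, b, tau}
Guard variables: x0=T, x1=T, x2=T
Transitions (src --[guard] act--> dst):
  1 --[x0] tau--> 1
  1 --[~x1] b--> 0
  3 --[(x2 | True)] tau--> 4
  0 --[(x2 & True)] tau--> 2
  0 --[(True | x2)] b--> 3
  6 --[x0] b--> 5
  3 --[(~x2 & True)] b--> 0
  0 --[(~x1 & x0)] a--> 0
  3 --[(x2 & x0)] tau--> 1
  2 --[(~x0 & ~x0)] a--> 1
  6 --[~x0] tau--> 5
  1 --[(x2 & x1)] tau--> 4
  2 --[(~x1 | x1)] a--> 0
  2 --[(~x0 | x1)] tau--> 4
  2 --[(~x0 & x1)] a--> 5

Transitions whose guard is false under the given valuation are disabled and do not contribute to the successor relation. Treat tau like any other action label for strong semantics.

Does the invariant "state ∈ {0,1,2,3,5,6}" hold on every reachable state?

Answer: INVARIANT VIOLATED at state 4

Working:
Safe = {0,1,2,3,5,6}
Reachable = {0,1,2,3,4}
  0: ✓
  1: ✓
  2: ✓
  3: ✓
  4: outside
counterexample path to 4: tau·tau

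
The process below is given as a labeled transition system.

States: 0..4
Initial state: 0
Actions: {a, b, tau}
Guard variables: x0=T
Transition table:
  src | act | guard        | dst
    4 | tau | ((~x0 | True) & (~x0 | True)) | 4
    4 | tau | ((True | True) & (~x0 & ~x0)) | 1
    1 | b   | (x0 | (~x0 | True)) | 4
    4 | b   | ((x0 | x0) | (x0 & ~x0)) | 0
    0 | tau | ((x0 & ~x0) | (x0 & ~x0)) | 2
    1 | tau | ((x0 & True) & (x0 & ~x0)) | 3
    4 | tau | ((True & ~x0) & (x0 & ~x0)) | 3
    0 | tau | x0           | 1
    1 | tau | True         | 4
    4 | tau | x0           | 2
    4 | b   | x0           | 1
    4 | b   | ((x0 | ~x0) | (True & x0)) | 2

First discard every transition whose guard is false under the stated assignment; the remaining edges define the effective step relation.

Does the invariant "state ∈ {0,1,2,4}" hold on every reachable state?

Answer: INVARIANT HOLDS

Trace:
Safe = {0,1,2,4}
Reachable = {0,1,2,4}
  0: ✓
  1: ✓
  2: ✓
  4: ✓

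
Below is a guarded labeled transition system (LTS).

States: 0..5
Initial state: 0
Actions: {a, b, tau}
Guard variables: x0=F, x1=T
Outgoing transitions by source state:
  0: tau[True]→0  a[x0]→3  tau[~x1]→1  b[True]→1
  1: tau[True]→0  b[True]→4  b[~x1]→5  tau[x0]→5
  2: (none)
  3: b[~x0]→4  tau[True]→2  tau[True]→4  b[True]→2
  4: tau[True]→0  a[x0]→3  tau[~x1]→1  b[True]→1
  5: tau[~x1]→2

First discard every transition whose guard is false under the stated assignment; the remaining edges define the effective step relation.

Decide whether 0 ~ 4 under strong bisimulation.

Bisimulation quotient by refinement:
  P[0] = {{0,1,2,3,4,5}}
  P[1] = {{0,1,3,4},{2,5}}
  P[2] = {{0,1,4},{2,5},{3}}
3 equivalence class(es) (converged in 3)
0∈{0,1,4}, 4∈{0,1,4}

Answer: BISIMILAR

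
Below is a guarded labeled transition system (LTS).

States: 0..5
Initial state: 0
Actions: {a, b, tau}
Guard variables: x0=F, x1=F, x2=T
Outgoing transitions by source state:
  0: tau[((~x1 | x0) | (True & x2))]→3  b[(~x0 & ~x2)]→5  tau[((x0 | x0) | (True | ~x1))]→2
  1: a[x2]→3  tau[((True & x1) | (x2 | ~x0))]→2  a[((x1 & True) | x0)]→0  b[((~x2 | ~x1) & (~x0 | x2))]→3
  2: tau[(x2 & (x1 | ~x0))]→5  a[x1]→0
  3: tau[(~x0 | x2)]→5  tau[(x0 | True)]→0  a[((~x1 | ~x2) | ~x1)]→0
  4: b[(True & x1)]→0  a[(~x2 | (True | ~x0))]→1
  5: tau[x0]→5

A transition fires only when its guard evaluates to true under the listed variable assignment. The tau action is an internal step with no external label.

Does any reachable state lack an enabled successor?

Answer: DEADLOCK at state 5

Trace:
Reachable = {0,2,3,5}
  0: tau→2  tau→3  [2 exit(s)]
  2: tau→5  [1 exit(s)]
  3: a→0  tau→0  tau→5  [3 exit(s)]
  5: ∅  [STUCK]
Path to 5: tau·tau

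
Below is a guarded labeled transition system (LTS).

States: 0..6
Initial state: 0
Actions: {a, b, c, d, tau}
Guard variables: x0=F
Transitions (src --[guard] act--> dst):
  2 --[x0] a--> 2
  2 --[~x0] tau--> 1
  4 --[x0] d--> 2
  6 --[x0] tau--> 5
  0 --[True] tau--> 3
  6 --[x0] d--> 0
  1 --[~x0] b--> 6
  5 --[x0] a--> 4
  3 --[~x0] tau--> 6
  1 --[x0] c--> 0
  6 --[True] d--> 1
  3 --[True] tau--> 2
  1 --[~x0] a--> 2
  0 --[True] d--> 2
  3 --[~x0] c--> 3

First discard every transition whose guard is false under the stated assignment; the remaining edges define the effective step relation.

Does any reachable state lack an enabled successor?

Answer: DEADLOCK-FREE

Trace:
Reachable = {0,1,2,3,6}
  0: d→2  tau→3  [2 out]
  1: a→2  b→6  [2 out]
  2: tau→1  [1 out]
  3: c→3  tau→2  tau→6  [3 out]
  6: d→1  [1 out]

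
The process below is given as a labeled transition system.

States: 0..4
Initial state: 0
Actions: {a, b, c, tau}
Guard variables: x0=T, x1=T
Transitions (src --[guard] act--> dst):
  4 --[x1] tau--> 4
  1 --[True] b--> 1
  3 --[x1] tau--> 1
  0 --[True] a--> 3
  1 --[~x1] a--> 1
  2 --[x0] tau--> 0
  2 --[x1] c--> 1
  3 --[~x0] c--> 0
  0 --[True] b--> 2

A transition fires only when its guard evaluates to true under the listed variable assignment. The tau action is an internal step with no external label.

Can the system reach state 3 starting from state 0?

7 transition(s) survive guard evaluation.
depth 0: {0}
depth 1: {2,3}  now seen {0,2,3}
depth 2: {1}  now seen {0,1,2,3}
R = {0,1,2,3}
witness 3: a

Answer: REACHABLE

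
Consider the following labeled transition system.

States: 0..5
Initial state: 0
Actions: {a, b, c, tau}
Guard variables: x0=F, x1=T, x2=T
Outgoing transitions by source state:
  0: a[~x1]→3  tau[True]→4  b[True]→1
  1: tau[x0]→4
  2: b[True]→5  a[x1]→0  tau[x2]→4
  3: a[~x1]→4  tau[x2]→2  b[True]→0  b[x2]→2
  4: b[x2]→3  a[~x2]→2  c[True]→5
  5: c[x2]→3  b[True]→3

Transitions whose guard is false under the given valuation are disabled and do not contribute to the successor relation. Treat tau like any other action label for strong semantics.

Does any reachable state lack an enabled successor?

Answer: DEADLOCK at state 1

Trace:
Reachable = {0,1,2,3,4,5}
  0: b→1  tau→4  [2 exit(s)]
  1: ∅  [no exit]
  2: a→0  b→5  tau→4  [3 exit(s)]
  3: b→0  b→2  tau→2  [3 exit(s)]
  4: b→3  c→5  [2 exit(s)]
  5: b→3  c→3  [2 exit(s)]
trace reaching 1: b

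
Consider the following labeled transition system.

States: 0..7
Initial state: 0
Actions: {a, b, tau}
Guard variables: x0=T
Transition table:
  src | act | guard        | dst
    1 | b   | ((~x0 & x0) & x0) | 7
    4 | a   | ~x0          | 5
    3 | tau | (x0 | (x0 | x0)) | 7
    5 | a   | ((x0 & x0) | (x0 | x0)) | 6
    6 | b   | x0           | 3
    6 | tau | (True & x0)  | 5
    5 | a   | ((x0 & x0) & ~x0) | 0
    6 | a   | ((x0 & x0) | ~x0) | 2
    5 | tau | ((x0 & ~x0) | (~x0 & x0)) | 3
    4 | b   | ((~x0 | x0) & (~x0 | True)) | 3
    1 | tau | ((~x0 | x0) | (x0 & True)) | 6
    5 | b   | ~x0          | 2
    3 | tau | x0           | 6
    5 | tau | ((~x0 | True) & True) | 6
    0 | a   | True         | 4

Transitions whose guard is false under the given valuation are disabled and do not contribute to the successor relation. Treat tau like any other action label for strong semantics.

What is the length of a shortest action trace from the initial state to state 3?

Layered search for 3:
  Layer 0: {0}
  Layer 1: {4}
  Layer 2: {3}
first hit 3 at d=2 via a·b

Answer: 2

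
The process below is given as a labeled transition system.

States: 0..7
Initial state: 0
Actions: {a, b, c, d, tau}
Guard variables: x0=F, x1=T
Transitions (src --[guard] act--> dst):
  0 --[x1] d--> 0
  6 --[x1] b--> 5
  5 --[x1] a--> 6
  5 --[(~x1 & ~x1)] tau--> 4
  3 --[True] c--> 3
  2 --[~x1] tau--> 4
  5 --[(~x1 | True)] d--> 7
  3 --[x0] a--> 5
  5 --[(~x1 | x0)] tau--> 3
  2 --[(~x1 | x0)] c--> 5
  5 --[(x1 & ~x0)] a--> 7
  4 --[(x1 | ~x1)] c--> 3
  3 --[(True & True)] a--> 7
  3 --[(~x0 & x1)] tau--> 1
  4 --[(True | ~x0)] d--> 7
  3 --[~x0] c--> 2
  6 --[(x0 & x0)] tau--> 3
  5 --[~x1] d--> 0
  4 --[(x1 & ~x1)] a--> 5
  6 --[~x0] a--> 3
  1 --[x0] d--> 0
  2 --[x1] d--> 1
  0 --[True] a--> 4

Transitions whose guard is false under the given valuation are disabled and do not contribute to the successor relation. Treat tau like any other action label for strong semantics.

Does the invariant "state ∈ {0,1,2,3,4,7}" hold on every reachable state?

Allowed set {0,1,2,3,4,7}
Reach set: {0,1,2,3,4,7}
  0: safe
  1: safe
  2: safe
  3: safe
  4: safe
  7: safe

Answer: INVARIANT HOLDS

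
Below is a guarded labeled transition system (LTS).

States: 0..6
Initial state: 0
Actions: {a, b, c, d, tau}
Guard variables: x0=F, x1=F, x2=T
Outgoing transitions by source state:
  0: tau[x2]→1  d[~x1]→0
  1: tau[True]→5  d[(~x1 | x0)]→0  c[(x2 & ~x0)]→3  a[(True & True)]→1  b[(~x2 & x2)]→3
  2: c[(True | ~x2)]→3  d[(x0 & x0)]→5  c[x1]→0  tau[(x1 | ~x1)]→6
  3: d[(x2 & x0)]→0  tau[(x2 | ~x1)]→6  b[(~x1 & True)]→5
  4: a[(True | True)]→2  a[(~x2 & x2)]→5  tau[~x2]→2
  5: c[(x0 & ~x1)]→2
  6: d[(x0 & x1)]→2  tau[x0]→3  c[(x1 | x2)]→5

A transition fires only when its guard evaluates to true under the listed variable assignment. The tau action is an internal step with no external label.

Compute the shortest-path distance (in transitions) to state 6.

Answer: 3

Analysis:
BFS to 6:
  Layer 0: {0}
  Layer 1: {1}
  Layer 2: {3,5}
  Layer 3: {6}
6 enters at depth 3; path tau·c·tau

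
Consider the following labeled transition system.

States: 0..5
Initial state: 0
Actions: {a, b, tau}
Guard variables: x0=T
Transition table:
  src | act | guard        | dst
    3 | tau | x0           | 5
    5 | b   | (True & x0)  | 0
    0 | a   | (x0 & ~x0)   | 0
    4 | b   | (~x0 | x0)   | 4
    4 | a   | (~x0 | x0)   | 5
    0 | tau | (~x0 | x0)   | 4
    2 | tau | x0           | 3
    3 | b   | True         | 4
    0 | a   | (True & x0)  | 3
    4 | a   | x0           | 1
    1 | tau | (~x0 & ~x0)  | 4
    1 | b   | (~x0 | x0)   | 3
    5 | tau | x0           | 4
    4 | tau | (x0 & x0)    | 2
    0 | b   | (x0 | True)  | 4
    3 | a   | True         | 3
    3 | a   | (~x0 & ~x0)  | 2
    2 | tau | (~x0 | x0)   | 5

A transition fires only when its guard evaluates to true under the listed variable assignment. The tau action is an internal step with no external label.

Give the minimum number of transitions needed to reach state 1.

Answer: 2

Analysis:
BFS to 1:
  Layer 0: {0}
  Layer 1: {3,4}
  Layer 2: {1,2,5}
depth(1)=2, e.g. b·a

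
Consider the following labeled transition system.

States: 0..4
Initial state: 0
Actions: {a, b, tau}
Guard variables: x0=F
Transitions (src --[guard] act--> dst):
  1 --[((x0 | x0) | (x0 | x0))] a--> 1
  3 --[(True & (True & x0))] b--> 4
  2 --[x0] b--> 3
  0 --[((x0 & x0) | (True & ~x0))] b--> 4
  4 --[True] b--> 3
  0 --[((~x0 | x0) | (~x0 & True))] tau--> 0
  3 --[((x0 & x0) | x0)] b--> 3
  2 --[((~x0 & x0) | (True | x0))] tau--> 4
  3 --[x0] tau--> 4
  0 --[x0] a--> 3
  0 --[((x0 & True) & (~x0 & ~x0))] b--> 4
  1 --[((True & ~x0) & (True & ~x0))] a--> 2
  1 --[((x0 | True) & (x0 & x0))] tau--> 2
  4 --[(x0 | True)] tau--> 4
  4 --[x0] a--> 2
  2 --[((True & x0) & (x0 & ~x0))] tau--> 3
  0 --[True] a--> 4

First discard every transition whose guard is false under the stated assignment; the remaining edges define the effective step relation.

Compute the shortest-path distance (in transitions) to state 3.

Answer: 2

Trace:
BFS to 3:
  L0 = {0}
  L1 = {4}
  L2 = {3}
first hit 3 at d=2 via a·b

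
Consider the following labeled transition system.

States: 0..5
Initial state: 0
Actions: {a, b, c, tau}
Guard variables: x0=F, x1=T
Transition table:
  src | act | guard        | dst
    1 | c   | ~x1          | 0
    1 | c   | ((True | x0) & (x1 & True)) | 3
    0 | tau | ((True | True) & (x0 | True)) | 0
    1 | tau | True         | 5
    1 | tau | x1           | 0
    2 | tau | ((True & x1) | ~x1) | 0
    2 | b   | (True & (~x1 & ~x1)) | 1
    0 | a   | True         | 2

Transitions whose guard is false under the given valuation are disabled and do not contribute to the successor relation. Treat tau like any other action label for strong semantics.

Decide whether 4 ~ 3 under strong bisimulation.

Answer: BISIMILAR

Trace:
Compute ~ classes (split until stable):
  round 0: {{0,1,2,3,4,5}}
  round 1: {{0},{1},{2},{3,4,5}}
Fixed point at round 2; 4 class(es).
4∈{3,4,5}, 3∈{3,4,5}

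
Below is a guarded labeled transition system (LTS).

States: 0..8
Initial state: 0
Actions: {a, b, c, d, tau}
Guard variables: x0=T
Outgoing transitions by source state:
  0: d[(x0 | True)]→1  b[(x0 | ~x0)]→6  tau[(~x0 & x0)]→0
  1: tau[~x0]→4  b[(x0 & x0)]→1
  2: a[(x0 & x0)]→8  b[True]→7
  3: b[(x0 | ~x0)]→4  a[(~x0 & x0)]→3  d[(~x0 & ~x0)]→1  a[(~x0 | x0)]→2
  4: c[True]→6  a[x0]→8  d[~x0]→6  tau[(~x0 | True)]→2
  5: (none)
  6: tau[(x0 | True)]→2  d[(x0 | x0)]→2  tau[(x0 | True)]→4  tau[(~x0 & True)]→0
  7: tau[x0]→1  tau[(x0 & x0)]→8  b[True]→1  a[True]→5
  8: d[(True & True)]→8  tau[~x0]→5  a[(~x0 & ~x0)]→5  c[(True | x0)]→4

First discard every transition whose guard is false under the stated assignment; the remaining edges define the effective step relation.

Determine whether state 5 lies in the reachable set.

Answer: REACHABLE

Analysis:
After dropping false guards: 19 live edges.
L0 = {0}
L1 = {1,6}  now seen {0,1,6}
L2 = {2,4}  now seen {0,1,2,4,6}
L3 = {7,8}  now seen {0,1,2,4,6,7,8}
L4 = {5}  now seen {0,1,2,4,5,6,7,8}
R = {0,1,2,4,5,6,7,8}
trace reaching 5: b·tau·b·a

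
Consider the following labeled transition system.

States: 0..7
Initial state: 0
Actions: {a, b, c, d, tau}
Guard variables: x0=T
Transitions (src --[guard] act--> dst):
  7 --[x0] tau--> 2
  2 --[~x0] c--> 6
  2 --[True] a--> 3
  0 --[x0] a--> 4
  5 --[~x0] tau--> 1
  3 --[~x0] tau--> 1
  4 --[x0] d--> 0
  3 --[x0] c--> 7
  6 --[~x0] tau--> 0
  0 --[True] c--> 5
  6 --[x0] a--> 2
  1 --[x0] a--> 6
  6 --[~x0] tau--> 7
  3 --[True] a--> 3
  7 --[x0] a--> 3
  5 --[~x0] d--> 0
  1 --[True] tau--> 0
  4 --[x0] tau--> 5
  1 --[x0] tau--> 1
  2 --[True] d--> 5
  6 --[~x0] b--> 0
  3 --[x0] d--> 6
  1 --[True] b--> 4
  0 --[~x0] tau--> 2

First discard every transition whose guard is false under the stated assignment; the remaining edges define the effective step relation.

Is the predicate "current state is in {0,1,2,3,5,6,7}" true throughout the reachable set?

Inv-set: {0,1,2,3,5,6,7}
Reachable = {0,4,5}
  0: ✓
  4: ✗ unsafe
  5: ✓
counterexample path to 4: a

Answer: INVARIANT VIOLATED at state 4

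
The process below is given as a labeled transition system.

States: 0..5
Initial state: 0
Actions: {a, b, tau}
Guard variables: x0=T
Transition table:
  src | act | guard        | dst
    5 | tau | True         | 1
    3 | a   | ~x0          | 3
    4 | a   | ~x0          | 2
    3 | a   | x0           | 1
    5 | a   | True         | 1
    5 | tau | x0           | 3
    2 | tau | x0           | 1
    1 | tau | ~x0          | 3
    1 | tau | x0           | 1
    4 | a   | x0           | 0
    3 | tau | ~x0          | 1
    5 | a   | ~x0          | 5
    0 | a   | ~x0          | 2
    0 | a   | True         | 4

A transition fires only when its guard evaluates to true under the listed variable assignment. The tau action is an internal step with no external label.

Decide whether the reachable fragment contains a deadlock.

Answer: DEADLOCK-FREE

Trace:
R = {0,4}
  0: a→4  [1 exit(s)]
  4: a→0  [1 exit(s)]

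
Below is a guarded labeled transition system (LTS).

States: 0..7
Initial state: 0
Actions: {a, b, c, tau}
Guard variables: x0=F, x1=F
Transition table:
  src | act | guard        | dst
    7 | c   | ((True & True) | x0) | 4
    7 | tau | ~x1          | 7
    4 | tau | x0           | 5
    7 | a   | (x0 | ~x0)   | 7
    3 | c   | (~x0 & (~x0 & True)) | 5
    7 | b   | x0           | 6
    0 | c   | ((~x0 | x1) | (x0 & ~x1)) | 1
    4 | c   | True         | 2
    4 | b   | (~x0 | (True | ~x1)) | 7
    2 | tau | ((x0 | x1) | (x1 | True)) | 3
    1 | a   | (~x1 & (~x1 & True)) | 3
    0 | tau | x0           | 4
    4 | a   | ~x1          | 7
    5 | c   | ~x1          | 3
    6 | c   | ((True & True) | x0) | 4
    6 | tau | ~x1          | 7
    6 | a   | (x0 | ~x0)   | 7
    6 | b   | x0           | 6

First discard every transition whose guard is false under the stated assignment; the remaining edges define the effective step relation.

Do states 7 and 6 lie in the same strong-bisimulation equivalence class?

Answer: BISIMILAR

Trace:
Compute ~ classes (split until stable):
  π0 = {{0,1,2,3,4,5,6,7}}
  π1 = {{0,3,5},{1},{2},{4},{6,7}}
  π2 = {{0},{1},{2},{3,5},{4},{6,7}}
stable after 3 split(s): 6 block(s)
class of 7: {6,7}; class of 6: {6,7}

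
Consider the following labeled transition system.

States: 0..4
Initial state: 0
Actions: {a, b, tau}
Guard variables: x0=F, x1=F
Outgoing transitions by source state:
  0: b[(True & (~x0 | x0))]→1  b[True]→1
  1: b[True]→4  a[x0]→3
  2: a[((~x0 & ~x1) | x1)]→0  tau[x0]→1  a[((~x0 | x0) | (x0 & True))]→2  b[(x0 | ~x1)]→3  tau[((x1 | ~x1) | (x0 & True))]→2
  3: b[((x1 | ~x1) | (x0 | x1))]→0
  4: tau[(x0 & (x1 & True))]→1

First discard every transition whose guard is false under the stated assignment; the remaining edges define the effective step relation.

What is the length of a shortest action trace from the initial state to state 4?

Answer: 2

Trace:
BFS to 4:
  Layer 0: {0}
  Layer 1: {1}
  Layer 2: {4}
first hit 4 at d=2 via b·b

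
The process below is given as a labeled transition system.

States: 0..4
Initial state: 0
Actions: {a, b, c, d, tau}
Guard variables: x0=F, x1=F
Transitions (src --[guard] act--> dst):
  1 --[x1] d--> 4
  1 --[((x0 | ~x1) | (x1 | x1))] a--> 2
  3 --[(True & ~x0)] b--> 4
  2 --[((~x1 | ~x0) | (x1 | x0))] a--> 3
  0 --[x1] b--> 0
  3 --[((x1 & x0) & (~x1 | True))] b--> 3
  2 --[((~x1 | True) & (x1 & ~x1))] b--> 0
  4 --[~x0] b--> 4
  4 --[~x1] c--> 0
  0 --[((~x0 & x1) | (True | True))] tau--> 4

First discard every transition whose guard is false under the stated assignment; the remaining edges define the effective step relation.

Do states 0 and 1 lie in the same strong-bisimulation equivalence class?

Compute ~ classes (split until stable):
  P[0] = {{0,1,2,3,4}}
  P[1] = {{0},{1,2},{3},{4}}
  P[2] = {{0},{1},{2},{3},{4}}
stable after 3 split(s): 5 block(s)
[0]={0}  [1]={1}

Answer: NOT BISIMILAR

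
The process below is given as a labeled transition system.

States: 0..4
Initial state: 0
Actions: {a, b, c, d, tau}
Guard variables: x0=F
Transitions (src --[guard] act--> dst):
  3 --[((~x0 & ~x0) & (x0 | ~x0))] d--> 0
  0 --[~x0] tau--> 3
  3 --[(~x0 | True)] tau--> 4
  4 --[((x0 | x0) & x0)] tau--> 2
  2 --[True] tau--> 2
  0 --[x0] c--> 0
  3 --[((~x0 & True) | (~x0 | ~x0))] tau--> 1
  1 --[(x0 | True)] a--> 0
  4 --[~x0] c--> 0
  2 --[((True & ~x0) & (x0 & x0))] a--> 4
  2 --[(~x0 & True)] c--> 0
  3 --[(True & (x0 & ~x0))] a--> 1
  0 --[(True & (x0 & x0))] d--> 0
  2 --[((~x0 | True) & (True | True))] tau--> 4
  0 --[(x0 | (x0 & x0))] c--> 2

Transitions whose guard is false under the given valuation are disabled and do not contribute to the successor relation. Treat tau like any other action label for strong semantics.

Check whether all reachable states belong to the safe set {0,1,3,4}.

Answer: INVARIANT HOLDS

Analysis:
Allowed set {0,1,3,4}
Reach set: {0,1,3,4}
  0: safe
  1: safe
  3: safe
  4: safe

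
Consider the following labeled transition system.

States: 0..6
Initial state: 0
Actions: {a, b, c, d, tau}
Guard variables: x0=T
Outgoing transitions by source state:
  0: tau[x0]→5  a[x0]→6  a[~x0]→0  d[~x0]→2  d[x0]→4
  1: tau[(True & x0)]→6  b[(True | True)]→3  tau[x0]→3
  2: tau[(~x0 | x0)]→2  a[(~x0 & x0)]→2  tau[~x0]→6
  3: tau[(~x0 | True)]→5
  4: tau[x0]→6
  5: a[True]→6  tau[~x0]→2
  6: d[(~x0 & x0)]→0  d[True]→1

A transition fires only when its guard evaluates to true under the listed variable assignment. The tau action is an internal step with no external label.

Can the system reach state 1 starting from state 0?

Answer: REACHABLE

Analysis:
Guard filter leaves 11 enabled edge(s).
Layer 0: {0}
Layer 1: {4,5,6}  now seen {0,4,5,6}
Layer 2: {1}  now seen {0,1,4,5,6}
Layer 3: {3}  now seen {0,1,3,4,5,6}
Reach set: {0,1,3,4,5,6}
Path to 1: a·d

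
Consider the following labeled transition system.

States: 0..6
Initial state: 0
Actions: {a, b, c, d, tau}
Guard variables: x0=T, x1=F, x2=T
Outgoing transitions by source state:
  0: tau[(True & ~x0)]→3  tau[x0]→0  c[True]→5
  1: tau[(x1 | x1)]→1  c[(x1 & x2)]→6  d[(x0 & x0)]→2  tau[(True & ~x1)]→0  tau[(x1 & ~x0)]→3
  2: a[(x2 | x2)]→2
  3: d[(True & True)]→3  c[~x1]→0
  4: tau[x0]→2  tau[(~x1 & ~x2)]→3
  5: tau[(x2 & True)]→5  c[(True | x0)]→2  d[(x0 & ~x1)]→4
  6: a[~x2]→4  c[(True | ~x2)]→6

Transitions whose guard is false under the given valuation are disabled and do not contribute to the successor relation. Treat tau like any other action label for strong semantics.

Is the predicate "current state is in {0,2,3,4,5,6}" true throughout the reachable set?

Answer: INVARIANT HOLDS

Analysis:
Inv-set: {0,2,3,4,5,6}
Reach set: {0,2,4,5}
  0: ✓
  2: ✓
  4: ✓
  5: ✓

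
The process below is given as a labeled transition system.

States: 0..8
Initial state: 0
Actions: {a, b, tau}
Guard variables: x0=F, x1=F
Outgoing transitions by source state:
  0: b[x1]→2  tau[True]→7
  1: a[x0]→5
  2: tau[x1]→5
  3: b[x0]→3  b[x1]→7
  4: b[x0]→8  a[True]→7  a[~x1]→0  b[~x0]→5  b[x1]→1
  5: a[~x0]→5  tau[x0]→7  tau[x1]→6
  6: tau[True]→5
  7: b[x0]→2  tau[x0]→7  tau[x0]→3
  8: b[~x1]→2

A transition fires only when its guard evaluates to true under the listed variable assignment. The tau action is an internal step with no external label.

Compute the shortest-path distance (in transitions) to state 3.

Answer: UNREACHABLE

Working:
BFS to 3:
  Layer 0: {0}
  Layer 1: {7}
3 never appears.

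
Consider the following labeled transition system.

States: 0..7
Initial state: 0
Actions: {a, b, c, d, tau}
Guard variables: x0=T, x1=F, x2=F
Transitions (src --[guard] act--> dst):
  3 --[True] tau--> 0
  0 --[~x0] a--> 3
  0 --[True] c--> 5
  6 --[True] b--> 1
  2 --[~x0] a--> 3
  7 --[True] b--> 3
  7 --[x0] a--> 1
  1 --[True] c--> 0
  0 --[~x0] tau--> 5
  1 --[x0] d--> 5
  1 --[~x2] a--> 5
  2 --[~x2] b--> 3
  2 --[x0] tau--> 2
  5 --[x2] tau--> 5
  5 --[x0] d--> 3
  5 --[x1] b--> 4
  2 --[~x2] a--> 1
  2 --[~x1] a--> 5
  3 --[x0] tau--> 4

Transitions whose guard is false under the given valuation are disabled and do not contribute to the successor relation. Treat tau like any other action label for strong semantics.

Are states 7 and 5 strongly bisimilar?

Refine partition for ~:
  P[0] = {{0,1,2,3,4,5,6,7}}
  P[1] = {{0},{1},{2},{3},{4},{5},{6},{7}}
stable after 2 split(s): 8 block(s)
7∈{7}, 5∈{5}

Answer: NOT BISIMILAR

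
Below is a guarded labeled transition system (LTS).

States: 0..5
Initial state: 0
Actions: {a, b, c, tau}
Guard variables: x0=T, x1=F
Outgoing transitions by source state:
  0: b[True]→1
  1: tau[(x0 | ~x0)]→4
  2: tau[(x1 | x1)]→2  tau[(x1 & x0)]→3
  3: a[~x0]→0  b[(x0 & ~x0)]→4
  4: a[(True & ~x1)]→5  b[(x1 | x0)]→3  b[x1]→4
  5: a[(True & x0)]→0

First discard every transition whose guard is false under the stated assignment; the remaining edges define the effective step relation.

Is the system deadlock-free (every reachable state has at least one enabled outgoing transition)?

Answer: DEADLOCK at state 3

Analysis:
Reach set: {0,1,3,4,5}
  0: b→1  [deg 1]
  1: tau→4  [deg 1]
  3: ∅  [no exit]
  4: a→5  b→3  [deg 2]
  5: a→0  [deg 1]
Path to 3: b·tau·b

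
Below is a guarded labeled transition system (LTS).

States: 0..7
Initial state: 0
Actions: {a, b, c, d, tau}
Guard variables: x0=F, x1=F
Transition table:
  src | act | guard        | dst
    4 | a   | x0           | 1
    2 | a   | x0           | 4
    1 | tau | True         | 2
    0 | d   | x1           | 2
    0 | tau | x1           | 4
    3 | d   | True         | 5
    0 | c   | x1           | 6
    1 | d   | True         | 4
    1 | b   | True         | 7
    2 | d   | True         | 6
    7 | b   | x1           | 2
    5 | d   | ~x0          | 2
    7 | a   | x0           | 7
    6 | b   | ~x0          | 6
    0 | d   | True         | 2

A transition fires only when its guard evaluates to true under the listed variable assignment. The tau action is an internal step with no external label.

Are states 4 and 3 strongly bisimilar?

Compute ~ classes (split until stable):
  P[0] = {{0,1,2,3,4,5,6,7}}
  P[1] = {{0,2,3,5},{1},{4,7},{6}}
  P[2] = {{0,3,5},{1},{2},{4,7},{6}}
  P[3] = {{0,5},{1},{2},{3},{4,7},{6}}
6 equivalence class(es) (converged in 4)
[4]={4,7}  [3]={3}

Answer: NOT BISIMILAR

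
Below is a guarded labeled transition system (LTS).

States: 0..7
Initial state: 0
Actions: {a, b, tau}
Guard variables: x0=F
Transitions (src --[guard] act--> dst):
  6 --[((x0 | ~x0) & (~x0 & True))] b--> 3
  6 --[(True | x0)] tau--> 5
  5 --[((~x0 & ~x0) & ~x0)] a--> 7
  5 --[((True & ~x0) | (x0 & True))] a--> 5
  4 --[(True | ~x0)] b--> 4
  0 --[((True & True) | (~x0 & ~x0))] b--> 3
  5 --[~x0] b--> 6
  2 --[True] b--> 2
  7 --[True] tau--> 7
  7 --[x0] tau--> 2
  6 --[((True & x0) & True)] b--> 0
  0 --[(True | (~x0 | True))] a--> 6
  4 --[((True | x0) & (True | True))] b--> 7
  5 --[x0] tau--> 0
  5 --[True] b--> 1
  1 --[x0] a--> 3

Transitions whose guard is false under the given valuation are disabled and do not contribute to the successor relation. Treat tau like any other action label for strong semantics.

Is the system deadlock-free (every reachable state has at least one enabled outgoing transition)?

R = {0,1,3,5,6,7}
  0: a→6  b→3  [2 out]
  1: ∅  [no exit]
  3: ∅  [no exit]
  5: a→5  a→7  b→1  b→6  [4 out]
  6: b→3  tau→5  [2 out]
  7: tau→7  [1 out]
trace reaching 1: a·tau·b

Answer: DEADLOCK at state 1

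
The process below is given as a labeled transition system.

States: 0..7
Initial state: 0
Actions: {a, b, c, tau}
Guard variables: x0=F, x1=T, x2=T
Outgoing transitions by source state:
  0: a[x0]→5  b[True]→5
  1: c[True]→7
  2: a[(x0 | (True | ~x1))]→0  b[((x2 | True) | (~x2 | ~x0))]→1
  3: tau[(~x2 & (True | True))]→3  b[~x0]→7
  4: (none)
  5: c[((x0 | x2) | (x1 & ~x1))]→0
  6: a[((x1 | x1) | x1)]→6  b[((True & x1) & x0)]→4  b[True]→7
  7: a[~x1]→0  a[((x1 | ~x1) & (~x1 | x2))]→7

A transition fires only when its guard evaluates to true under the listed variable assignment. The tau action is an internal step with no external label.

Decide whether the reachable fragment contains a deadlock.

Answer: DEADLOCK-FREE

Working:
R = {0,5}
  0: b→5  [1 out]
  5: c→0  [1 out]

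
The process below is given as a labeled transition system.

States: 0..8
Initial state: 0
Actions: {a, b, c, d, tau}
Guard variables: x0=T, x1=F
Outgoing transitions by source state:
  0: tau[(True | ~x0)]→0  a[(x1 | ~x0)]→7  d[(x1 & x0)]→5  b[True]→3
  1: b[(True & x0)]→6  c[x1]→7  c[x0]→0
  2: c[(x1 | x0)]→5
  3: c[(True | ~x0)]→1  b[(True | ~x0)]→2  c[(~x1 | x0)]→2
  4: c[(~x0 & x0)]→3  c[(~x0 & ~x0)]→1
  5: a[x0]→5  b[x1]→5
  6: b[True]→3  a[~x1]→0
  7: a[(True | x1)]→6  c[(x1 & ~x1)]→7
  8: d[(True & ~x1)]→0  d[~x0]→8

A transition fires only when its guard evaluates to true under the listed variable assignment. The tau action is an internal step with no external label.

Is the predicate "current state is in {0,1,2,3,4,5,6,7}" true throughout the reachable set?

Inv-set: {0,1,2,3,4,5,6,7}
R = {0,1,2,3,5,6}
  0: ✓
  1: ✓
  2: ✓
  3: ✓
  5: ✓
  6: ✓

Answer: INVARIANT HOLDS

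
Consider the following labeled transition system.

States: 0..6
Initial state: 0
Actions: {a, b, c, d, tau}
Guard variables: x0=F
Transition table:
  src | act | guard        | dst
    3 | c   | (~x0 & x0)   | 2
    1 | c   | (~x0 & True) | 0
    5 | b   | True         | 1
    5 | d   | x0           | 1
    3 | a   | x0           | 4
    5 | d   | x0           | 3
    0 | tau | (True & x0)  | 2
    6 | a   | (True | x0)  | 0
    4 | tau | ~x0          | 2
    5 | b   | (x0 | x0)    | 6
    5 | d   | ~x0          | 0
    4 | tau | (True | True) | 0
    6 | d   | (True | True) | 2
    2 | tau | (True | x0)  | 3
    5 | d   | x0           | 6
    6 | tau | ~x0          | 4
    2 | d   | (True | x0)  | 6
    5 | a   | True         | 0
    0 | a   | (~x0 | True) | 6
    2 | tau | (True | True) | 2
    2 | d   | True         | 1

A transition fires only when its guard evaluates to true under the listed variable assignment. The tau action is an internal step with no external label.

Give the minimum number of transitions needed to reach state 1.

Layered search for 1:
  Layer 0: {0}
  Layer 1: {6}
  Layer 2: {2,4}
  Layer 3: {1,3}
first hit 1 at d=3 via a·d·d

Answer: 3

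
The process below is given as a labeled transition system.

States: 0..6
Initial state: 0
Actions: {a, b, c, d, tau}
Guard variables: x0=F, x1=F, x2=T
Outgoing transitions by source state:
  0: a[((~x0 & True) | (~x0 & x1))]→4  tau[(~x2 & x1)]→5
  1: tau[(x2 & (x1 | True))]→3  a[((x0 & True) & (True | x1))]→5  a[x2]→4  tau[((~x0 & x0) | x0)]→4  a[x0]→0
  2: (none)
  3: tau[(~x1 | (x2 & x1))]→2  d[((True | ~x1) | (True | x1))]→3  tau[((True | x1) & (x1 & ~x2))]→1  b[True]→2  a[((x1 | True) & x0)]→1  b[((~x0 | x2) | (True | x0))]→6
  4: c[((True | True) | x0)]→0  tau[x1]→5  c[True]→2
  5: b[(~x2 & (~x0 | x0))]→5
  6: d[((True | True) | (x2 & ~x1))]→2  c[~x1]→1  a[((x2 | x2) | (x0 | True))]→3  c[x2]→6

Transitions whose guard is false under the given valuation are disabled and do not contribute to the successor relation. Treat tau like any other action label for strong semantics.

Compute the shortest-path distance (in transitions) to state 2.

Layered search for 2:
  L0 = {0}
  L1 = {4}
  L2 = {2}
2 enters at depth 2; path a·c

Answer: 2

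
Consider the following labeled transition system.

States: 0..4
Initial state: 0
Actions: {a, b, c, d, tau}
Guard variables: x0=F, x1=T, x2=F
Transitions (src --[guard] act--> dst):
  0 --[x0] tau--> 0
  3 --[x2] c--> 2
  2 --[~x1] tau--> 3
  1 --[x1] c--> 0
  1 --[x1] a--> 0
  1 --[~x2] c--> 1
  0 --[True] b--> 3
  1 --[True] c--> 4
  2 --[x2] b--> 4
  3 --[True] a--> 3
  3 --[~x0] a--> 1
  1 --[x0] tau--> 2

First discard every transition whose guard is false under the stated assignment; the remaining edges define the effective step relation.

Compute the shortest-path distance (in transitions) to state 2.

Breadth-first toward 2:
  depth 0: {0}
  depth 1: {3}
  depth 2: {1}
  depth 3: {4}
2 never appears.

Answer: UNREACHABLE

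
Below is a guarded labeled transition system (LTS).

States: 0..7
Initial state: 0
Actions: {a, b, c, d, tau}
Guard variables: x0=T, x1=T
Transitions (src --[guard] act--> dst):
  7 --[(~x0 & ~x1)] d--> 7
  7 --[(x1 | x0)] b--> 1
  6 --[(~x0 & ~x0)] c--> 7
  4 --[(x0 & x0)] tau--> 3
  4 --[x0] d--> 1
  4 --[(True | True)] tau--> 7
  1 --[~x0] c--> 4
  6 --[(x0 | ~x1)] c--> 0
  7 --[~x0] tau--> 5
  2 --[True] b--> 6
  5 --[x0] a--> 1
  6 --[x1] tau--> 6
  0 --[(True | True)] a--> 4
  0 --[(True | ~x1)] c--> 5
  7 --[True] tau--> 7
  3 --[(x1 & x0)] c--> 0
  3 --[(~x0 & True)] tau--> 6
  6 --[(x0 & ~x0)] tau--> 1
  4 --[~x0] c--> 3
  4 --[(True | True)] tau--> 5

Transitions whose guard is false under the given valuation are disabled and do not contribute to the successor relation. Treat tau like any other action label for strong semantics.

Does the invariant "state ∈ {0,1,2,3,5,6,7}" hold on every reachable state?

Answer: INVARIANT VIOLATED at state 4

Working:
Allowed set {0,1,2,3,5,6,7}
R = {0,1,3,4,5,7}
  0: ok
  1: ok
  3: ok
  4: VIOLATES
  5: ok
  7: ok
counterexample path to 4: a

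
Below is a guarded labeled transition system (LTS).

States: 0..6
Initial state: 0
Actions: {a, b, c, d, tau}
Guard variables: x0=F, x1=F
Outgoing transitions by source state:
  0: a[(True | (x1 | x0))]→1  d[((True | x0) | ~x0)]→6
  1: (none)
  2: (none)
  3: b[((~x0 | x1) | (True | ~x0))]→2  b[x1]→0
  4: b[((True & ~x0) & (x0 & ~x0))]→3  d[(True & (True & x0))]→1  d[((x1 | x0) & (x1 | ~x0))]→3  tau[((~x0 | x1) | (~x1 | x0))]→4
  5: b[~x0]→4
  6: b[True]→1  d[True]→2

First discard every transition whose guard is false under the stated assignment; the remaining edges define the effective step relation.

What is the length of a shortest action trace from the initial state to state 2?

BFS to 2:
  Layer 0: {0}
  Layer 1: {1,6}
  Layer 2: {2}
2 enters at depth 2; path d·d

Answer: 2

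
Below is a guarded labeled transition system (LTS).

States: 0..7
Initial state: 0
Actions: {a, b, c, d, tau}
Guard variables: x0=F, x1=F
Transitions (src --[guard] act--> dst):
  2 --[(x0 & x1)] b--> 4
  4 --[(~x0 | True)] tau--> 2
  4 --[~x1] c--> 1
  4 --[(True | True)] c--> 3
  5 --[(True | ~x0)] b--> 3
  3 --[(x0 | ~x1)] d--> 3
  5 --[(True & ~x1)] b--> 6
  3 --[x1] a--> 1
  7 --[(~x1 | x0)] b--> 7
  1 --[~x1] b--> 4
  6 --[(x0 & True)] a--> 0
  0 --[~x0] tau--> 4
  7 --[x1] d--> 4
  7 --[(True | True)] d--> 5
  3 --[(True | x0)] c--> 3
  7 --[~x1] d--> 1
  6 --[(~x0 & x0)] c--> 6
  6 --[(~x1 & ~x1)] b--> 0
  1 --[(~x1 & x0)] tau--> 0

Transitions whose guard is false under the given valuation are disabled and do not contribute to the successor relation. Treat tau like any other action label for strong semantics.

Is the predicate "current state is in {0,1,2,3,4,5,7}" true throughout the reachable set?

Safe = {0,1,2,3,4,5,7}
Reach set: {0,1,2,3,4}
  0: ✓
  1: ✓
  2: ✓
  3: ✓
  4: ✓

Answer: INVARIANT HOLDS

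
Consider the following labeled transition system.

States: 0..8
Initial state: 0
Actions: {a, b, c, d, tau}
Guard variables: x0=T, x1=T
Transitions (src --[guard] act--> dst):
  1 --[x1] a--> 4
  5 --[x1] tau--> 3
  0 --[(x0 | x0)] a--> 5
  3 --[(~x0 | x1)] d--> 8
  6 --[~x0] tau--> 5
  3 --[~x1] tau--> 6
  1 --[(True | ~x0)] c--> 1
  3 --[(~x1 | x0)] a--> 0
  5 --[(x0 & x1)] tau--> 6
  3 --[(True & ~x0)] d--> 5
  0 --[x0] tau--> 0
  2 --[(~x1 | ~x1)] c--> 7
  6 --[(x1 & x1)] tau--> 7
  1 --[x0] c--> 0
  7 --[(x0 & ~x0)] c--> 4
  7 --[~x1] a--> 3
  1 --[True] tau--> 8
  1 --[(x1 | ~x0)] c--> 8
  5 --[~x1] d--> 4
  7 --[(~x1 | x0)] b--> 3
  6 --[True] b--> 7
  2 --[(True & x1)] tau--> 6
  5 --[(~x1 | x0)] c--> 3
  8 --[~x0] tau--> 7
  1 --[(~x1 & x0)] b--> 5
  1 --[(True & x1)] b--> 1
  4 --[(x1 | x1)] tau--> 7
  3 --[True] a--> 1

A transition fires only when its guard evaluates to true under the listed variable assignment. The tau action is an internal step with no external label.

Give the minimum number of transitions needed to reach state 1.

Layered search for 1:
  Layer 0: {0}
  Layer 1: {5}
  Layer 2: {3,6}
  Layer 3: {1,7,8}
depth(1)=3, e.g. a·c·a

Answer: 3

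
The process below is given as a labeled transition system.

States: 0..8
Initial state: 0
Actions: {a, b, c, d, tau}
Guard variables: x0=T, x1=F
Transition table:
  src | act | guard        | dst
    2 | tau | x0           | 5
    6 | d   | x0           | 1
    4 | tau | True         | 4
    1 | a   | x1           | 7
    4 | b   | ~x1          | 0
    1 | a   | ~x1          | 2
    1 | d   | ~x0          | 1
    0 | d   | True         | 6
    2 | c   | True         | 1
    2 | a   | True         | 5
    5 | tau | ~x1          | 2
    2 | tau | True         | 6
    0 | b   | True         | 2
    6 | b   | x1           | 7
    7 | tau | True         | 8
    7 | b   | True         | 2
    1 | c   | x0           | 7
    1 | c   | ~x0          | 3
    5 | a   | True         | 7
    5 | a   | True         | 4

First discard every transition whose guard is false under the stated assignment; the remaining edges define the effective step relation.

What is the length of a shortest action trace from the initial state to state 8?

Breadth-first toward 8:
  L0 = {0}
  L1 = {2,6}
  L2 = {1,5}
  L3 = {4,7}
  L4 = {8}
first hit 8 at d=4 via b·a·a·tau

Answer: 4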